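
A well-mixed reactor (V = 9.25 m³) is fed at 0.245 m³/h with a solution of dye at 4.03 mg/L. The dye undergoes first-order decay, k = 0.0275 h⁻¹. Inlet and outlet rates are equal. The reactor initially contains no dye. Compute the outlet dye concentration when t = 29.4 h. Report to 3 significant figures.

Species balance: V dC/dt = Q C_in − Q C − k V C.
This is linear with rate a = Q/V + k = 0.053986 h⁻¹.
C_ss = Q C_in/(Q + kV) = 1.9772 mg/L; C(t) = C_ss + (C₀ − C_ss) e^(−a t).
C(29.4) = 1.9772 + (-1.9772)·e^(−0.053986·29.4) = 1.9772 + (-1.9772)·0.20450 = 1.5728 mg/L.

1.57 mg/L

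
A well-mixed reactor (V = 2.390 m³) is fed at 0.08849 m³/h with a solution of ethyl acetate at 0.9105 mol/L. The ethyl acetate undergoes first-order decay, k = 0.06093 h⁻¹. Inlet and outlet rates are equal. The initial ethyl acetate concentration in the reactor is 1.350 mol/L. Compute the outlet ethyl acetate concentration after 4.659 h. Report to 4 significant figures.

0.9814 mol/L

Species balance: V dC/dt = Q C_in − Q C − k V C.
This is linear with rate a = Q/V + k = 0.0979551 h⁻¹.
C_ss = Q C_in/(Q + kV) = 0.344151 mol/L; C(t) = C_ss + (C₀ − C_ss) e^(−a t).
C(4.659) = 0.344151 + (1.00585)·e^(−0.0979551·4.659) = 0.344151 + (1.00585)·0.633578 = 0.981434 mol/L.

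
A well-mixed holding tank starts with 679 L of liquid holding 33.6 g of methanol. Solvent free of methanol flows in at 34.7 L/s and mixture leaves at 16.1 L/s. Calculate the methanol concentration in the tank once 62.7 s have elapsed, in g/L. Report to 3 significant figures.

Let m(t) be the amount of methanol. Volume: V(t) = V₀ + (Q_in − Q_out) t = 679 + 18.600 t; V(62.7) = 1845.2 L.
Species balance (pure solvent in): dm/dt = −Q_out · m/V(t).
dm/m = −Q_out dt/(V₀ + 18.600 t); integrating gives ln(m/m₀) = −(Q_out/(Q_in−Q_out)) ln(V/V₀).
m = m₀ (V₀/V)^(Q_out/(Q_in−Q_out)) = 33.6 × (679/1845.2)^(0.86559) = 14.142 g.
C = m/V = 14.142/1845.2 = 0.0076643 g/L.

0.00766 g/L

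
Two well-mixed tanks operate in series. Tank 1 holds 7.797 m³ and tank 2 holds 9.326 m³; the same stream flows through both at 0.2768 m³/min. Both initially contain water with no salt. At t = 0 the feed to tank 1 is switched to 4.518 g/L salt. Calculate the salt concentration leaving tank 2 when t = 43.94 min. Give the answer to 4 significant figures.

1.881 g/L

Species balance on tank i: dCᵢ/dt = (Cᵢ₋₁ − Cᵢ)/τᵢ with τᵢ = Vᵢ/Q.
τ₁ = 7.797/0.2768 = 28.1684 min; τ₂ = 9.326/0.2768 = 33.6922 min.
Tank 1: C₁ = C_in(1 − e^(−t/τ₁)). Tank 2 (τ₁ ≠ τ₂): C₂ = C_in[1 − (τ₁ e^(−t/τ₁) − τ₂ e^(−t/τ₂))/(τ₁ − τ₂)].
At t = 43.94: e^(−t/τ₁) = 0.210156, e^(−t/τ₂) = 0.271401.
C₂ = 4.518·[1 − (28.1684·0.210156 − 33.6922·0.271401)/(-5.52384)] = 4.518·0.416287 = 1.88078 g/L.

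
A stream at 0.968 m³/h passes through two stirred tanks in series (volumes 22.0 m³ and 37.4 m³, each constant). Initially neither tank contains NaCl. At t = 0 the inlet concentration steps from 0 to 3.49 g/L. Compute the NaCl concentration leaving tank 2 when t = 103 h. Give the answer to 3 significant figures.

2.95 g/L

Species balance on tank i: dCᵢ/dt = (Cᵢ₋₁ − Cᵢ)/τᵢ with τᵢ = Vᵢ/Q.
τ₁ = 22.0/0.968 = 22.727 h; τ₂ = 37.4/0.968 = 38.636 h.
Solving the cascade with C₁(0)=C₂(0)=0 gives C₂(t) = C_in[1 − (τ₁ e^(−t/τ₁) − τ₂ e^(−t/τ₂))/(τ₁ − τ₂)].
At t = 103: e^(−t/τ₁) = 0.010759, e^(−t/τ₂) = 0.069538.
C₂ = 3.49·[1 − (22.727·0.010759 − 38.636·0.069538)/(-15.909)] = 3.49·0.84649 = 2.9543 g/L.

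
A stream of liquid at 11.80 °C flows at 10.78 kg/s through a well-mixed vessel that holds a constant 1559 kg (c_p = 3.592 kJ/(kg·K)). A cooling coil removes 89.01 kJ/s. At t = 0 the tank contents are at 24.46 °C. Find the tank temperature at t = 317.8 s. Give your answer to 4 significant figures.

M c_p dT/dt = ṁ c_p (T_in − T) − Q̇.
τ = M/ṁ = 144.620 s; T_ss = T_in − Q̇/(ṁ c_p) = 11.80 − 89.01/(10.78·3.592) = 9.50129 °C.
T approaches T_ss exponentially: T(t) = T_ss + (T₀ − T_ss) e^(−t/τ).
T(317.8) = 9.50129 + (14.9587)·e^(−317.8/144.620) = 9.50129 + (14.9587)·0.111082 = 11.1629 °C.

11.16 °C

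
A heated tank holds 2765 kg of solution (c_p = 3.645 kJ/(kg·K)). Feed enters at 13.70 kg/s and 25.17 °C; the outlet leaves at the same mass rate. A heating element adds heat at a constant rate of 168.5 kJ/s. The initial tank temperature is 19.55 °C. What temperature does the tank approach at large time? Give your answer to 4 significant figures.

28.54 °C

First-law balance (no shaft work): M c_p dT/dt = ṁ c_p (T_in − T) + 168.5.
At steady state dT/dt = 0 ⇒ T_ss = T_in + Q̇/(ṁ c_p) = 25.17 + 168.5/(13.70·3.645) = 28.5443 °C.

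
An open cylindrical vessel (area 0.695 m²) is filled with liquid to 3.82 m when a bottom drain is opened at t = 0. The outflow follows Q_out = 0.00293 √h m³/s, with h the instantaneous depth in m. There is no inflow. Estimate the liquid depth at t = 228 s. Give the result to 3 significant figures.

2.17 m

With no inflow, A dh/dt = −0.00293 √h.
Separate and integrate: 2(√h − √h₀) = −(0.00293/A) t.
√h = √3.82 − 0.00293·228/(2·0.695) = 1.9545 − 0.48060 = 1.4739.
h = 1.4739² = 2.1723 m.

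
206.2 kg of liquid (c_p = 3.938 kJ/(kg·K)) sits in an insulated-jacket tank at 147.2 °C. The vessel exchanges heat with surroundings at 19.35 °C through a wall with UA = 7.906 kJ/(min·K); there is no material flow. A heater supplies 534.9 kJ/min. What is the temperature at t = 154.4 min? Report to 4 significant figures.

M c_p dT/dt = −UA(T − T_amb) + Q̇.
dT/dt = (T_ss − T)/τ with T_ss = T_amb + Q̇/UA = 19.35 + 534.9/7.906 = 87.0075 °C, τ = M c_p/UA = 206.2·3.938/7.906 = 102.709 min.
Integrating: T(t) = T_ss + (T₀ − T_ss) e^(−t/τ).
T(154.4) = 87.0075 + (60.1925)·0.222400 = 100.394 °C.

100.4 °C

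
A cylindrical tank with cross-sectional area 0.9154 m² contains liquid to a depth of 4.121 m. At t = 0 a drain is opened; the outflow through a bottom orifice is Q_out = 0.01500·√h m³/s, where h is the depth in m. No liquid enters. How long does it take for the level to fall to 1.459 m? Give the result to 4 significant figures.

100.3 s

Mass balance (ρ constant): A dh/dt = −0.01500 √h.
This is separable: 2 d(√h)/dt = −0.01500/A, so √h = √h₀ − (0.01500/(2A)) t.
t = 2A(√h₀ − √h)/0.01500 = 2·0.9154·(√4.121 − √1.459)/0.01500
  = 1.83080 × (2.03002 − 1.20789) / 0.01500 = 100.344 s.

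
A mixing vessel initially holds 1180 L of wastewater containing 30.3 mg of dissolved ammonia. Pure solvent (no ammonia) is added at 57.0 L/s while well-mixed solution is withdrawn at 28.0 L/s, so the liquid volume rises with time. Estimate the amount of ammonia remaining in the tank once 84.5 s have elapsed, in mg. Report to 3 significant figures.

Let m(t) be the amount of ammonia. Volume: V(t) = V₀ + (Q_in − Q_out) t = 1180 + 29.000 t; V(84.5) = 3630.5 L.
Solute balance: dm/dt = 0 − Q_out C = −Q_out m/V(t).
dm/m = −Q_out dt/(V₀ + 29.000 t); integrating gives ln(m/m₀) = −(Q_out/(Q_in−Q_out)) ln(V/V₀).
m = m₀ (V₀/V)^(Q_out/(Q_in−Q_out)) = 30.3 × (1180/3630.5)^(0.96552) = 10.237 mg.

10.2 mg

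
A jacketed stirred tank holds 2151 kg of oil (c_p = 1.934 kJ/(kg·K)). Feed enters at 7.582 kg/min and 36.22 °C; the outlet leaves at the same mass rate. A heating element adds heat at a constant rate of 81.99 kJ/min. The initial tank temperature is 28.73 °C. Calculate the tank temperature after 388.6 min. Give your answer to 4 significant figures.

38.49 °C

Unsteady energy balance on the tank contents: M c_p dT/dt = ṁ c_p (T_in − T) + 81.99.
Rearrange: dT/dt = (T_ss − T)/τ with τ = M/ṁ = 283.698 min and T_ss = T_in + Q̇/(ṁ c_p) = 41.8114 °C.
Integrating: T(t) = T_ss + (T₀ − T_ss) e^(−t/τ).
T(388.6) = 41.8114 + (-13.0814)·e^(−388.6/283.698) = 41.8114 + (-13.0814)·0.254167 = 38.4865 °C.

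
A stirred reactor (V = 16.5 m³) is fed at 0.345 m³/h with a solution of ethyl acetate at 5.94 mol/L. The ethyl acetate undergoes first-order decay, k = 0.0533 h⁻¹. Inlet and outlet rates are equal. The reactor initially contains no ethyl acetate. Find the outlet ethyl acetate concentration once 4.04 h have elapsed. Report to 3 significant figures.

0.434 mol/L

V dC/dt = Q(C_in − C) − k V C.
dC/dt = (Q/V) C_in − (Q/V + k) C; effective rate a = Q/V + k = 0.020909 + 0.0533 = 0.074209 h⁻¹.
C_ss = Q C_in/(Q + kV) = 1.6736 mol/L; C(t) = C_ss + (C₀ − C_ss) e^(−a t).
C(4.04) = 1.6736 + (-1.6736)·e^(−0.074209·4.04) = 1.6736 + (-1.6736)·0.74096 = 0.43354 mol/L.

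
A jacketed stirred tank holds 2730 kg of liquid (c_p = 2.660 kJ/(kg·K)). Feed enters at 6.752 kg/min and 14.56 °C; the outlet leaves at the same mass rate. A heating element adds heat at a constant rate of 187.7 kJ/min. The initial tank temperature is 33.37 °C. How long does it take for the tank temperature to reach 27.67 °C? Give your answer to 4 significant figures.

463.1 min

Energy balance: M c_p dT/dt = ṁ c_p (T_in − T) + 187.7.
τ = M/ṁ = 404.325 min; T_ss = T_in + Q̇/(ṁ c_p) = 25.0108 °C.
T(t) = T_ss + (T₀ − T_ss) e^(−t/τ). Set T = 27.67:
e^(−t/τ) = (27.67 − 25.0108)/(33.37 − 25.0108) = 0.318115
t = −404.325 · ln(0.318115) = 463.090 min.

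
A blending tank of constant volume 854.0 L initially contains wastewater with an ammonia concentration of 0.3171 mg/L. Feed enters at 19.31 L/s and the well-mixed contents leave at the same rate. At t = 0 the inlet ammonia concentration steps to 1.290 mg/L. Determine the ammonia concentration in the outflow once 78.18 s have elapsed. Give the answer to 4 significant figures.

Species balance on the tank: V dC/dt = Q(C_in − C).
Rewrite as dC/dt + C/τ = C_in/τ, τ = V/Q = 44.2258 s.
This is linear first-order; C(t) = C_in + (C₀ − C_in) e^(−t/τ).
C(78.18) = 1.290 + (0.3171 − 1.290)·e^(−78.18/44.2258) = 1.290 + (-0.972900)·0.170717 = 1.12391 mg/L.

1.124 mg/L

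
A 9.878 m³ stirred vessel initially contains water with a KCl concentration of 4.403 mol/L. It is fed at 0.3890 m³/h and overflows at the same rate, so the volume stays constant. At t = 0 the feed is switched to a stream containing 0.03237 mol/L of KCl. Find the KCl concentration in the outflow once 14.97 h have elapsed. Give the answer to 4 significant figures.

2.456 mol/L

Unsteady species balance (constant V, well mixed): V dC/dt = Q(C_in − C).
So dC/dt = (C_in − C)/τ with τ = V/Q = 9.878/0.3890 = 25.3933 h.
C approaches C_in exponentially: C(t) = C_in + (C₀ − C_in) e^(−t/τ).
C(14.97) = 0.03237 + (4.403 − 0.03237)·e^(−14.97/25.3933) = 0.03237 + (4.37063)·0.554591 = 2.45628 mol/L.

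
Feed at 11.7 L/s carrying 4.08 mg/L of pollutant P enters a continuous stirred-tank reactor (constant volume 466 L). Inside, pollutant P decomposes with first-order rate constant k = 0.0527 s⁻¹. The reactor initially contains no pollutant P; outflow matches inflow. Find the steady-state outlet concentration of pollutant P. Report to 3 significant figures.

V dC/dt = Q(C_in − C) − k V C.
Steady state (dC/dt = 0): C_ss = Q C_in/(Q + kV) = C_in/(1 + kV/Q).
C_ss = 11.7·4.08/(11.7 + 0.0527·466) = 47.736/36.258 = 1.3166 mg/L.

1.32 mg/L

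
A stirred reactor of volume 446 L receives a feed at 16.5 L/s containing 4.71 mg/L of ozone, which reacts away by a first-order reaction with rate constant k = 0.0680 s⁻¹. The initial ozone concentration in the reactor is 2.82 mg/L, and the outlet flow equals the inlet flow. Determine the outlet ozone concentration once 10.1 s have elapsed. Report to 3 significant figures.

Accumulation = in − out − consumed: V dC/dt = Q C_in − Q C − k V C.
This is linear with rate a = Q/V + k = 0.10500 s⁻¹.
C_ss = Q C_in/(Q + kV) = 1.6596 mg/L; C(t) = C_ss + (C₀ − C_ss) e^(−a t).
C(10.1) = 1.6596 + (1.1604)·e^(−0.10500·10.1) = 1.6596 + (1.1604)·0.34630 = 2.0614 mg/L.

2.06 mg/L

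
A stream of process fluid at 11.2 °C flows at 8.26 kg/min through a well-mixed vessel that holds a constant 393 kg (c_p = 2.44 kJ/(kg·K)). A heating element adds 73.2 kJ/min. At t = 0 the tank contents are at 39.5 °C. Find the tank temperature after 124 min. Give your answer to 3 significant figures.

First-law balance (no shaft work): M c_p dT/dt = ṁ c_p (T_in − T) + 73.2.
Rearrange: dT/dt = (T_ss − T)/τ with τ = M/ṁ = 47.579 min and T_ss = T_in + Q̇/(ṁ c_p) = 14.832 °C.
Solution: T(t) = T_ss + (T₀ − T_ss) e^(−t/τ).
T(124) = 14.832 + (24.668)·e^(−124/47.579) = 14.832 + (24.668)·0.073814 = 16.653 °C.

16.7 °C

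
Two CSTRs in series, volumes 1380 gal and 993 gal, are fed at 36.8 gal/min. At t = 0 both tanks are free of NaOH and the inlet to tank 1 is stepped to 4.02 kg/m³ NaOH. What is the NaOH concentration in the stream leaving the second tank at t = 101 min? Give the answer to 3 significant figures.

3.29 kg/m³

Species balance on tank i: dCᵢ/dt = (Cᵢ₋₁ − Cᵢ)/τᵢ with τᵢ = Vᵢ/Q.
τ₁ = 1380/36.8 = 37.500 min; τ₂ = 993/36.8 = 26.984 min.
Solving the cascade with C₁(0)=C₂(0)=0 gives C₂(t) = C_in[1 − (τ₁ e^(−t/τ₁) − τ₂ e^(−t/τ₂))/(τ₁ − τ₂)].
At t = 101: e^(−t/τ₁) = 0.067655, e^(−t/τ₂) = 0.023683.
C₂ = 4.02·[1 − (37.500·0.067655 − 26.984·0.023683)/(10.516)] = 4.02·0.81952 = 3.2945 kg/m³.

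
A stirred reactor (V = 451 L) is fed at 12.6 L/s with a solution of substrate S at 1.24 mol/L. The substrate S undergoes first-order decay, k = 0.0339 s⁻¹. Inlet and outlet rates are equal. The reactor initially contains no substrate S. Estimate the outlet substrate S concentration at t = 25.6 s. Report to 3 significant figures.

V dC/dt = Q(C_in − C) − k V C.
This is linear with rate a = Q/V + k = 0.061838 s⁻¹.
C_ss = Q C_in/(Q + kV) = 0.56022 mol/L; C(t) = C_ss + (C₀ − C_ss) e^(−a t).
C(25.6) = 0.56022 + (-0.56022)·e^(−0.061838·25.6) = 0.56022 + (-0.56022)·0.20535 = 0.44518 mol/L.

0.445 mol/L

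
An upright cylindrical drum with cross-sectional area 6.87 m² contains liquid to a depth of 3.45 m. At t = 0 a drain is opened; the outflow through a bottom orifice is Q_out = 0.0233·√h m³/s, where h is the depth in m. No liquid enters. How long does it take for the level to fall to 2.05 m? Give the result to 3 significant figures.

251 s

With no inflow, A dh/dt = −0.0233 √h.
Separate and integrate: 2(√h − √h₀) = −(0.0233/A) t.
t = 2A(√h₀ − √h)/0.0233 = 2·6.87·(√3.45 − √2.05)/0.0233
  = 13.740 × (1.8574 − 1.4318) / 0.0233 = 251.00 s.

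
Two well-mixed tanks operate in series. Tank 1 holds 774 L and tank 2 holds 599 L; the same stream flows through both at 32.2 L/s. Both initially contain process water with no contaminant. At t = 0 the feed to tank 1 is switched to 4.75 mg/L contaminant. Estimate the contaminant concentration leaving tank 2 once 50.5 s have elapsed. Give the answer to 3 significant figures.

3.26 mg/L

Species balance on tank i: dCᵢ/dt = (Cᵢ₋₁ − Cᵢ)/τᵢ with τᵢ = Vᵢ/Q.
τ₁ = 774/32.2 = 24.037 s; τ₂ = 599/32.2 = 18.602 s.
Tank 1: C₁ = C_in(1 − e^(−t/τ₁)). Tank 2 (τ₁ ≠ τ₂): C₂ = C_in[1 − (τ₁ e^(−t/τ₁) − τ₂ e^(−t/τ₂))/(τ₁ − τ₂)].
At t = 50.5: e^(−t/τ₁) = 0.12235, e^(−t/τ₂) = 0.066225.
C₂ = 4.75·[1 − (24.037·0.12235 − 18.602·0.066225)/(5.4348)] = 4.75·0.68556 = 3.2564 mg/L.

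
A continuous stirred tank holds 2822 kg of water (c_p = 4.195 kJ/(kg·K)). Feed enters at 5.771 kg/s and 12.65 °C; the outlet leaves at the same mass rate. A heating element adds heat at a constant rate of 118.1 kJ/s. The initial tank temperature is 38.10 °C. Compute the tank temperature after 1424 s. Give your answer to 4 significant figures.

18.65 °C

Unsteady energy balance on the tank contents: M c_p dT/dt = ṁ c_p (T_in − T) + 118.1.
Rearrange: dT/dt = (T_ss − T)/τ with τ = M/ṁ = 488.997 s and T_ss = T_in + Q̇/(ṁ c_p) = 17.5283 °C.
This is linear first-order; T(t) = T_ss + (T₀ − T_ss) e^(−t/τ).
T(1424) = 17.5283 + (20.5717)·e^(−1424/488.997) = 17.5283 + (20.5717)·0.0543623 = 18.6466 °C.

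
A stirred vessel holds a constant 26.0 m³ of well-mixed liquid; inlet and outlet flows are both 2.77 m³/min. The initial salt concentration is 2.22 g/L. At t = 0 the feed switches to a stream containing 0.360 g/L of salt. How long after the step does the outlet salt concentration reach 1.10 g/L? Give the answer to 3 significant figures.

Species balance: V dC/dt = Q(C_in − C) ⇒ τ = V/Q = 9.3863 min.
C(t) = C_in + (C₀ − C_in) e^(−t/τ). Set C = 1.10 and solve for t:
e^(−t/τ) = (C − C_in)/(C₀ − C_in) = (1.10 − 0.360)/(2.22 − 0.360) = 0.39785
t = −τ ln(…) = 9.3863 × 0.92168 = 8.6512 min.

8.65 min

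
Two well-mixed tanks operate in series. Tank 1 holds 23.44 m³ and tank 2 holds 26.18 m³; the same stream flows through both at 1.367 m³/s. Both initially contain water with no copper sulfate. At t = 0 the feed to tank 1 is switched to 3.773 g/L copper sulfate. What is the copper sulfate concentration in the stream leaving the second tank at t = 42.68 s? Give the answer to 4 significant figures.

2.570 g/L

Time constants: τᵢ = Vᵢ/Q for each well-mixed tank.
τ₁ = 23.44/1.367 = 17.1470 s; τ₂ = 26.18/1.367 = 19.1514 s.
Tank 1: C₁ = C_in(1 − e^(−t/τ₁)). Tank 2 (τ₁ ≠ τ₂): C₂ = C_in[1 − (τ₁ e^(−t/τ₁) − τ₂ e^(−t/τ₂))/(τ₁ − τ₂)].
At t = 42.68: e^(−t/τ₁) = 0.0829880, e^(−t/τ₂) = 0.107684.
C₂ = 3.773·[1 − (17.1470·0.0829880 − 19.1514·0.107684)/(-2.00439)] = 3.773·0.681048 = 2.56959 g/L.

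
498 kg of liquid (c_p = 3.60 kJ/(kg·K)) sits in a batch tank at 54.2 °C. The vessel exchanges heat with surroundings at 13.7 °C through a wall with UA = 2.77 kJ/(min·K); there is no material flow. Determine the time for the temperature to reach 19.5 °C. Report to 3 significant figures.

Heat balance on the well-mixed liquid: M c_p dT/dt = −UA(T − T_amb).
τ = M c_p/UA = 647.22 min; T_ss = T_amb = 13.700 °C.
T(t) = T_ss + (T₀ − T_ss)e^(−t/τ); set T = 19.5:
t = −τ ln[(T − T_ss)/(T₀ − T_ss)] = −647.22 · ln(0.14321) = 1257.8 min.

1260 min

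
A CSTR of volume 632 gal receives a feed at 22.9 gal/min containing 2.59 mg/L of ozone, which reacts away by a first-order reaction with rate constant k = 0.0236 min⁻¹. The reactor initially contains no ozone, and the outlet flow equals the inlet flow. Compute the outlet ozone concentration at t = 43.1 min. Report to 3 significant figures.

1.45 mg/L

V dC/dt = Q(C_in − C) − k V C.
This is linear with rate a = Q/V + k = 0.059834 min⁻¹.
C_ss = Q C_in/(Q + kV) = 1.5684 mg/L; C(t) = C_ss + (C₀ − C_ss) e^(−a t).
C(43.1) = 1.5684 + (-1.5684)·e^(−0.059834·43.1) = 1.5684 + (-1.5684)·0.075861 = 1.4495 mg/L.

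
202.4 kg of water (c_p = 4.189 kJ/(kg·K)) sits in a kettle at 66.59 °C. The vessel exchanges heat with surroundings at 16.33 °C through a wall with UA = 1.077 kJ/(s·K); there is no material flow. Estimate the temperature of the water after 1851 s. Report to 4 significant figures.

21.12 °C

Lumped-capacitance energy balance: M c_p dT/dt = UA(T_amb − T).
dT/dt = (T_ss − T)/τ with T_ss = T_amb = 16.3300 °C, τ = M c_p/UA = 202.4·4.189/1.077 = 787.236 s.
Integrating: T(t) = T_ss + (T₀ − T_ss) e^(−t/τ).
T(1851) = 16.3300 + (50.2600)·0.0952488 = 21.1172 °C.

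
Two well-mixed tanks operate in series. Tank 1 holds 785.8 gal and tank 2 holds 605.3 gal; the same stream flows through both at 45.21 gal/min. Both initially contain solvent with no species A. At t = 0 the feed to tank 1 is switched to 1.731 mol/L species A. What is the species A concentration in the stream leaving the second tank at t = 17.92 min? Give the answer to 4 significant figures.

0.5657 mol/L

Species balance on tank i: dCᵢ/dt = (Cᵢ₋₁ − Cᵢ)/τᵢ with τᵢ = Vᵢ/Q.
τ₁ = 785.8/45.21 = 17.3811 min; τ₂ = 605.3/45.21 = 13.3886 min.
Tank 1: C₁ = C_in(1 − e^(−t/τ₁)). Tank 2 (τ₁ ≠ τ₂): C₂ = C_in[1 − (τ₁ e^(−t/τ₁) − τ₂ e^(−t/τ₂))/(τ₁ − τ₂)].
At t = 17.92: e^(−t/τ₁) = 0.356649, e^(−t/τ₂) = 0.262252.
C₂ = 1.731·[1 − (17.3811·0.356649 − 13.3886·0.262252)/(3.99248)] = 1.731·0.326796 = 0.565684 mol/L.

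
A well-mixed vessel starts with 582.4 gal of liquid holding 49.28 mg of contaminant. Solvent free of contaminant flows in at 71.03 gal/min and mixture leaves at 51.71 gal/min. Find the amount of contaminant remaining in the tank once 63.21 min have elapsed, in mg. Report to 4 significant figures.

Total volume: dV/dt = Q_in − Q_out = 19.3200 gal/min, so V(t) = 582.4 + 19.3200 t and V(63.21) = 1803.62 gal.
Solute balance: dm/dt = 0 − Q_out C = −Q_out m/V(t).
Separate: dm/m = −Q_out dt/V(t) ⇒ ln(m/m₀) = −(Q_out/(Q_in−Q_out)) ln(V/V₀).
m = m₀ (V₀/V)^(Q_out/(Q_in−Q_out)) = 49.28 × (582.4/1803.62)^(2.67650) = 2.39174 mg.

2.392 mg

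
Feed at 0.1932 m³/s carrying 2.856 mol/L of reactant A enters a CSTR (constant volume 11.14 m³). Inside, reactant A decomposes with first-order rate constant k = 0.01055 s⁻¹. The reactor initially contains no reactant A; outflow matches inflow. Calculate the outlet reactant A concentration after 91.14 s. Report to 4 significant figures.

Accumulation = in − out − consumed: V dC/dt = Q C_in − Q C − k V C.
dC/dt = (Q/V) C_in − (Q/V + k) C; effective rate a = Q/V + k = 0.0173429 + 0.01055 = 0.0278929 s⁻¹.
C_ss = Q C_in/(Q + kV) = 1.77577 mol/L; C(t) = C_ss + (C₀ − C_ss) e^(−a t).
C(91.14) = 1.77577 + (-1.77577)·e^(−0.0278929·91.14) = 1.77577 + (-1.77577)·0.0786963 = 1.63602 mol/L.

1.636 mol/L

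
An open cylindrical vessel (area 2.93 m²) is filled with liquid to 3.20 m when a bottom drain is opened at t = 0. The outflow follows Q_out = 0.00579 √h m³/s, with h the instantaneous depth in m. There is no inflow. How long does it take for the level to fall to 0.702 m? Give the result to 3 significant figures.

962 s

With no inflow, A dh/dt = −0.00579 √h.
∫ h^(−1/2) dh = −(0.00579/A) ∫ dt, giving 2√h = 2√h₀ − (0.00579/A) t.
t = 2A(√h₀ − √h)/0.00579 = 2·2.93·(√3.20 − √0.702)/0.00579
  = 5.8600 × (1.7889 − 0.83785) / 0.00579 = 962.50 s.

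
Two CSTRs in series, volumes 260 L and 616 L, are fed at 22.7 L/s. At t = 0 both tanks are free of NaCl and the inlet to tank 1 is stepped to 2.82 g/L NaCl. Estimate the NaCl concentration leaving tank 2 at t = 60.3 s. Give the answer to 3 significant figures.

2.30 g/L

Time constants: τᵢ = Vᵢ/Q for each well-mixed tank.
τ₁ = 260/22.7 = 11.454 s; τ₂ = 616/22.7 = 27.137 s.
Tank 1: C₁ = C_in(1 − e^(−t/τ₁)). Tank 2 (τ₁ ≠ τ₂): C₂ = C_in[1 − (τ₁ e^(−t/τ₁) − τ₂ e^(−t/τ₂))/(τ₁ − τ₂)].
At t = 60.3: e^(−t/τ₁) = 0.0051712, e^(−t/τ₂) = 0.10838.
C₂ = 2.82·[1 − (11.454·0.0051712 − 27.137·0.10838)/(-15.683)] = 2.82·0.81624 = 2.3018 g/L.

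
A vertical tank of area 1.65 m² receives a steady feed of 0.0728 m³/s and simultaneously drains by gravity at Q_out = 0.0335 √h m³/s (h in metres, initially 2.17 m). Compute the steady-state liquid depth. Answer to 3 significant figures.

4.72 m

A dh/dt = Q_in − 0.0335 √h. Steady state requires inflow = outflow:
Q_in = 0.0335 √h_ss ⇒ √h_ss = 0.0728/0.0335 = 2.1731.
h_ss = 2.1731² = 4.7225 m. (Since h₀ = 2.17 m < h_ss, the level will rise toward this value.)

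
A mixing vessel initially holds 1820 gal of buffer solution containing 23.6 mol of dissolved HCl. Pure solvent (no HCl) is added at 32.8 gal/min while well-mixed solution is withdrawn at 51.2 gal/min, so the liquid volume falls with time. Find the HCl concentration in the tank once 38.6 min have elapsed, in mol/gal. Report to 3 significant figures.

0.00537 mol/gal

Let m(t) be the amount of HCl. Volume: V(t) = V₀ + (Q_in − Q_out) t = 1820 − 18.400 t; V(38.6) = 1109.8 gal.
Species balance (pure solvent in): dm/dt = −Q_out · m/V(t).
dm/m = −Q_out dt/(V₀ − 18.400 t); integrating gives ln(m/m₀) = −(Q_out/(Q_in−Q_out)) ln(V/V₀).
m = m₀ (V₀/V)^(Q_out/(Q_in−Q_out)) = 23.6 × (1820/1109.8)^(-2.7826) = 5.9579 mol.
C = m/V = 5.9579/1109.8 = 0.0053686 mol/gal.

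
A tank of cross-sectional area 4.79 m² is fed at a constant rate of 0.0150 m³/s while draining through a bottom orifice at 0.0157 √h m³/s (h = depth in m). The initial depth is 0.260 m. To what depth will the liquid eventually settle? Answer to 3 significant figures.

Level balance: A dh/dt = 0.0150 − 0.0157 √h. Setting dh/dt = 0:
Q_in = 0.0157 √h_ss ⇒ √h_ss = 0.0150/0.0157 = 0.95541.
h_ss = 0.95541² = 0.91282 m. (Since h₀ = 0.260 m < h_ss, the level will rise toward this value.)

0.913 m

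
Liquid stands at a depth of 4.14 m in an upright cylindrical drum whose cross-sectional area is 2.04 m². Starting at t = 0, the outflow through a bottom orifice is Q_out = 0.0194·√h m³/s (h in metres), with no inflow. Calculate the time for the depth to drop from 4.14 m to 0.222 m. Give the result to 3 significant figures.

With no inflow, A dh/dt = −0.0194 √h.
∫ h^(−1/2) dh = −(0.0194/A) ∫ dt, giving 2√h = 2√h₀ − (0.0194/A) t.
t = 2A(√h₀ − √h)/0.0194 = 2·2.04·(√4.14 − √0.222)/0.0194
  = 4.0800 × (2.0347 − 0.47117) / 0.0194 = 328.82 s.

329 s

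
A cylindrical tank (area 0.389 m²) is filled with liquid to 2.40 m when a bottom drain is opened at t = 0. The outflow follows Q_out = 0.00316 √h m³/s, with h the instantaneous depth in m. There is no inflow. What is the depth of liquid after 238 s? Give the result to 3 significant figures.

With no inflow, A dh/dt = −0.00316 √h.
This is separable: 2 d(√h)/dt = −0.00316/A, so √h = √h₀ − (0.00316/(2A)) t.
√h = √2.40 − 0.00316·238/(2·0.389) = 1.5492 − 0.96668 = 0.58251.
h = 0.58251² = 0.33932 m.

0.339 m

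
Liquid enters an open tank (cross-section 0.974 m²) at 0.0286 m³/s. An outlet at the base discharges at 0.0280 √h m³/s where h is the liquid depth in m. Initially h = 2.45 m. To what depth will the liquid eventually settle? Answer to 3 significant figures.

1.04 m

Level balance: A dh/dt = 0.0286 − 0.0280 √h. Setting dh/dt = 0:
Q_in = 0.0280 √h_ss ⇒ √h_ss = 0.0286/0.0280 = 1.0214.
h_ss = 1.0214² = 1.0433 m. (Since h₀ = 2.45 m > h_ss, the level will fall toward this value.)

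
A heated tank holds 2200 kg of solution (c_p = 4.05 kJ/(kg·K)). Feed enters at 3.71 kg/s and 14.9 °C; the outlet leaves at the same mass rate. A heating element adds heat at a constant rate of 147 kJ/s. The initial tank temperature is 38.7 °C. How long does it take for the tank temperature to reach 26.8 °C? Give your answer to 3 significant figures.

Unsteady energy balance on the tank contents: M c_p dT/dt = ṁ c_p (T_in − T) + 147.
τ = M/ṁ = 592.99 s; T_ss = T_in + Q̇/(ṁ c_p) = 24.683 °C.
T(t) = T_ss + (T₀ − T_ss) e^(−t/τ). Set T = 26.8:
e^(−t/τ) = (26.8 − 24.683)/(38.7 − 24.683) = 0.15101
t = −592.99 · ln(0.15101) = 1121.0 s.

1120 s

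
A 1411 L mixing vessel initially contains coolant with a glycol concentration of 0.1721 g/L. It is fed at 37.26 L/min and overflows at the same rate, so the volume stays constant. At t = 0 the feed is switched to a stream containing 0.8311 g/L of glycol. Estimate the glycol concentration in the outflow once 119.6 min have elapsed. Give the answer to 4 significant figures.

0.8031 g/L

Accumulation = in − out for the solute gives V dC/dt = Q(C_in − C).
Rewrite as dC/dt + C/τ = C_in/τ, τ = V/Q = 37.8690 min.
This is linear first-order; C(t) = C_in + (C₀ − C_in) e^(−t/τ).
C(119.6) = 0.8311 + (0.1721 − 0.8311)·e^(−119.6/37.8690) = 0.8311 + (-0.659000)·0.0424999 = 0.803093 g/L.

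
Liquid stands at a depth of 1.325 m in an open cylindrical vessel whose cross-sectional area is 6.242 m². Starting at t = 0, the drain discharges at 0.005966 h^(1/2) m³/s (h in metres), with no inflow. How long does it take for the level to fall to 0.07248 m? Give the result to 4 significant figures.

With no inflow, A dh/dt = −0.005966 √h.
∫ h^(−1/2) dh = −(0.005966/A) ∫ dt, giving 2√h = 2√h₀ − (0.005966/A) t.
t = 2A(√h₀ − √h)/0.005966 = 2·6.242·(√1.325 − √0.07248)/0.005966
  = 12.4840 × (1.15109 − 0.269221) / 0.005966 = 1845.32 s.

1845 s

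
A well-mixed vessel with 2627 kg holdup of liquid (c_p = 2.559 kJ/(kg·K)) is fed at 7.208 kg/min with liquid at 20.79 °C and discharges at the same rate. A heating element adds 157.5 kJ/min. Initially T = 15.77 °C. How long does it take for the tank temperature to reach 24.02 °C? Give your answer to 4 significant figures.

M c_p dT/dt = ṁ c_p (T_in − T) + Q̇.
τ = M/ṁ = 364.456 min; T_ss = T_in + Q̇/(ṁ c_p) = 29.3288 °C.
T(t) = T_ss + (T₀ − T_ss) e^(−t/τ). Set T = 24.02:
e^(−t/τ) = (24.02 − 29.3288)/(15.77 − 29.3288) = 0.391538
t = −364.456 · ln(0.391538) = 341.741 min.

341.7 min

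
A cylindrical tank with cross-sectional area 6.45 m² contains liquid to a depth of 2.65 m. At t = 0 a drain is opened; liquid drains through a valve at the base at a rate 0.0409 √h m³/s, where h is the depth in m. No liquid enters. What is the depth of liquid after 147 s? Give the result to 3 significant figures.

1.35 m

With no inflow, A dh/dt = −0.0409 √h.
Separate and integrate: 2(√h − √h₀) = −(0.0409/A) t.
√h = √2.65 − 0.0409·147/(2·6.45) = 1.6279 − 0.46607 = 1.1618.
h = 1.1618² = 1.3498 m.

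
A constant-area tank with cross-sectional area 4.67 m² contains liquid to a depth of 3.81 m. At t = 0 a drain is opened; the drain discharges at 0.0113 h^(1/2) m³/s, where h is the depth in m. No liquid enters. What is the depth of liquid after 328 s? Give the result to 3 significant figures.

Unsteady balance on liquid volume: A dh/dt = −0.0113 √h.
∫ h^(−1/2) dh = −(0.0113/A) ∫ dt, giving 2√h = 2√h₀ − (0.0113/A) t.
√h = √3.81 − 0.0113·328/(2·4.67) = 1.9519 − 0.39683 = 1.5551.
h = 1.5551² = 2.4183 m.

2.42 m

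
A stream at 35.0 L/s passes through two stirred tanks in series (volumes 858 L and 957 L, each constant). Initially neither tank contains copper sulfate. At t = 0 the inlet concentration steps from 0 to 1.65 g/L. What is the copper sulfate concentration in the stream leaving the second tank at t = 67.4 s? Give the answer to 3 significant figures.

1.21 g/L

Each tank obeys Vᵢ dCᵢ/dt = Q(Cᵢ₋₁ − Cᵢ), so τᵢ = Vᵢ/Q.
τ₁ = 858/35.0 = 24.514 s; τ₂ = 957/35.0 = 27.343 s.
Tank 1: C₁ = C_in(1 − e^(−t/τ₁)). Tank 2 (τ₁ ≠ τ₂): C₂ = C_in[1 − (τ₁ e^(−t/τ₁) − τ₂ e^(−t/τ₂))/(τ₁ − τ₂)].
At t = 67.4: e^(−t/τ₁) = 0.063965, e^(−t/τ₂) = 0.085009.
C₂ = 1.65·[1 − (24.514·0.063965 − 27.343·0.085009)/(-2.8286)] = 1.65·0.73261 = 1.2088 g/L.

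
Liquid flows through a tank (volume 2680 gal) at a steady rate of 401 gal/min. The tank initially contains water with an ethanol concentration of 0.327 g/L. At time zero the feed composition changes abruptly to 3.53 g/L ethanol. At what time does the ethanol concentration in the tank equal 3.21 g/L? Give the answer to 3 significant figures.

Species balance: V dC/dt = Q(C_in − C) ⇒ τ = V/Q = 6.6833 min.
C(t) = C_in + (C₀ − C_in) e^(−t/τ). Set C = 3.21 and solve for t:
e^(−t/τ) = (C − C_in)/(C₀ − C_in) = (3.21 − 3.53)/(0.327 − 3.53) = 0.099906
t = −τ ln(…) = 6.6833 × 2.3035 = 15.395 min.

15.4 min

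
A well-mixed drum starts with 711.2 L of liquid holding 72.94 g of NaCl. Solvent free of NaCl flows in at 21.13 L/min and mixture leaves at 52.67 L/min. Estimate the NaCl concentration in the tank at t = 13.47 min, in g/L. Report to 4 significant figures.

0.05576 g/L

Total volume: dV/dt = Q_in − Q_out = -31.5400 L/min, so V(t) = 711.2 − 31.5400 t and V(13.47) = 286.356 L.
Species balance (pure solvent in): dm/dt = −Q_out · m/V(t).
dm/m = −Q_out dt/(V₀ − 31.5400 t); integrating gives ln(m/m₀) = −(Q_out/(Q_in−Q_out)) ln(V/V₀).
m = m₀ (V₀/V)^(Q_out/(Q_in−Q_out)) = 72.94 × (711.2/286.356)^(-1.66994) = 15.9660 g.
C = m/V = 15.9660/286.356 = 0.0557557 g/L.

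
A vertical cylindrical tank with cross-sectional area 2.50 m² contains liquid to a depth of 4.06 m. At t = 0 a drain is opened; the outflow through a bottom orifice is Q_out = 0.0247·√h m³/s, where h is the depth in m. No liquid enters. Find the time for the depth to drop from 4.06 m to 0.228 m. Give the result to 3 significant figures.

311 s

With no inflow, A dh/dt = −0.0247 √h.
∫ h^(−1/2) dh = −(0.0247/A) ∫ dt, giving 2√h = 2√h₀ − (0.0247/A) t.
t = 2A(√h₀ − √h)/0.0247 = 2·2.50·(√4.06 − √0.228)/0.0247
  = 5.0000 × (2.0149 − 0.47749) / 0.0247 = 311.22 s.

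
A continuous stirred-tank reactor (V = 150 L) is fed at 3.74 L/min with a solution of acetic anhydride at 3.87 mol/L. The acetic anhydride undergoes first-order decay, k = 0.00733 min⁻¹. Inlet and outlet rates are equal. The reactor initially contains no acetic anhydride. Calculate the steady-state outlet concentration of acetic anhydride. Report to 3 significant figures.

V dC/dt = Q(C_in − C) − k V C.
At steady state: 0 = Q C_in − (Q + kV) C_ss, so C_ss = Q C_in/(Q + kV).
C_ss = 3.74·3.87/(3.74 + 0.00733·150) = 14.474/4.8395 = 2.9908 mol/L.

2.99 mol/L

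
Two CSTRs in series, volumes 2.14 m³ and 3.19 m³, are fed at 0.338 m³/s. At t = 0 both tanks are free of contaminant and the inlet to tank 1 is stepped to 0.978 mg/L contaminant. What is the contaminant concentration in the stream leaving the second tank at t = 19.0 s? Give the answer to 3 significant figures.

0.680 mg/L

Time constants: τᵢ = Vᵢ/Q for each well-mixed tank.
τ₁ = 2.14/0.338 = 6.3314 s; τ₂ = 3.19/0.338 = 9.4379 s.
Solving the cascade with C₁(0)=C₂(0)=0 gives C₂(t) = C_in[1 − (τ₁ e^(−t/τ₁) − τ₂ e^(−t/τ₂))/(τ₁ − τ₂)].
At t = 19.0: e^(−t/τ₁) = 0.049741, e^(−t/τ₂) = 0.13357.
C₂ = 0.978·[1 − (6.3314·0.049741 − 9.4379·0.13357)/(-3.1065)] = 0.978·0.69559 = 0.68029 mg/L.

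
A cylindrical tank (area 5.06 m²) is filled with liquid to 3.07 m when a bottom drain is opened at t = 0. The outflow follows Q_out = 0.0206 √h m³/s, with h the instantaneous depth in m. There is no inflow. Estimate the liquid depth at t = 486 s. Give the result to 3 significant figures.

0.582 m

A dh/dt = −Q_out = −0.0206 √h.
∫ h^(−1/2) dh = −(0.0206/A) ∫ dt, giving 2√h = 2√h₀ − (0.0206/A) t.
√h = √3.07 − 0.0206·486/(2·5.06) = 1.7521 − 0.98929 = 0.76285.
h = 0.76285² = 0.58194 m.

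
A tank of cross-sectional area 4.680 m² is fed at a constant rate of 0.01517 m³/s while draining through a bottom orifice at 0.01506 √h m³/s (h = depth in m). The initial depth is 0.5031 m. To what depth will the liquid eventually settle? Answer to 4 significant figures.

1.015 m

A dh/dt = Q_in − 0.01506 √h. Steady state requires inflow = outflow:
Q_in = 0.01506 √h_ss ⇒ √h_ss = 0.01517/0.01506 = 1.00730.
h_ss = 1.00730² = 1.01466 m. (Since h₀ = 0.5031 m < h_ss, the level will rise toward this value.)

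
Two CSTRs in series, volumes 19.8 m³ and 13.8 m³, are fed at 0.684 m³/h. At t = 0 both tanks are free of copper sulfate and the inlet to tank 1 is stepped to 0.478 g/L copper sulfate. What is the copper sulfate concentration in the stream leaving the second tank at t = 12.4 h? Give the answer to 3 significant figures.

Species balance on tank i: dCᵢ/dt = (Cᵢ₋₁ − Cᵢ)/τᵢ with τᵢ = Vᵢ/Q.
τ₁ = 19.8/0.684 = 28.947 h; τ₂ = 13.8/0.684 = 20.175 h.
Solving the cascade with C₁(0)=C₂(0)=0 gives C₂(t) = C_in[1 − (τ₁ e^(−t/τ₁) − τ₂ e^(−t/τ₂))/(τ₁ − τ₂)].
At t = 12.4: e^(−t/τ₁) = 0.65157, e^(−t/τ₂) = 0.54085.
C₂ = 0.478·[1 − (28.947·0.65157 − 20.175·0.54085)/(8.7719)] = 0.478·0.093765 = 0.044820 g/L.

0.0448 g/L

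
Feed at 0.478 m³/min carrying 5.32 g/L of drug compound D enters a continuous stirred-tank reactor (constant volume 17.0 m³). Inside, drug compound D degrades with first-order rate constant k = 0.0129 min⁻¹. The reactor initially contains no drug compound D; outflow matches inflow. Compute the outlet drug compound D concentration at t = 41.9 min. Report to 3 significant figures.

V dC/dt = Q(C_in − C) − k V C.
dC/dt = (Q/V) C_in − (Q/V + k) C; effective rate a = Q/V + k = 0.028118 + 0.0129 = 0.041018 min⁻¹.
C_ss = Q C_in/(Q + kV) = 3.6469 g/L; C(t) = C_ss + (C₀ − C_ss) e^(−a t).
C(41.9) = 3.6469 + (-3.6469)·e^(−0.041018·41.9) = 3.6469 + (-3.6469)·0.17931 = 2.9929 g/L.

2.99 g/L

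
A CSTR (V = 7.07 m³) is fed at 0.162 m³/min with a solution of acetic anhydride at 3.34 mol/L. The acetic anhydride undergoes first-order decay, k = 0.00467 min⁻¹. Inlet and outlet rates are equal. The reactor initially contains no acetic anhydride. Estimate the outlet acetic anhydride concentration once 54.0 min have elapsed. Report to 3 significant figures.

V dC/dt = Q(C_in − C) − k V C.
dC/dt = (Q/V) C_in − (Q/V + k) C; effective rate a = Q/V + k = 0.022914 + 0.00467 = 0.027584 min⁻¹.
C_ss = Q C_in/(Q + kV) = 2.7745 mol/L; C(t) = C_ss + (C₀ − C_ss) e^(−a t).
C(54.0) = 2.7745 + (-2.7745)·e^(−0.027584·54.0) = 2.7745 + (-2.7745)·0.22548 = 2.1489 mol/L.

2.15 mol/L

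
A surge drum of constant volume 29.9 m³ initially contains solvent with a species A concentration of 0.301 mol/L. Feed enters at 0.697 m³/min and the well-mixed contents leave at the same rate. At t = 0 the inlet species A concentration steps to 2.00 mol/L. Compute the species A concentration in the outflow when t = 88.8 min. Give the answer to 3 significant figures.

Accumulation = in − out for the solute gives V dC/dt = Q(C_in − C).
Time constant τ = V/Q = 29.9/0.697 = 42.898 min.
This is linear first-order; C(t) = C_in + (C₀ − C_in) e^(−t/τ).
C(88.8) = 2.00 + (0.301 − 2.00)·e^(−88.8/42.898) = 2.00 + (-1.6990)·0.12618 = 1.7856 mol/L.

1.79 mol/L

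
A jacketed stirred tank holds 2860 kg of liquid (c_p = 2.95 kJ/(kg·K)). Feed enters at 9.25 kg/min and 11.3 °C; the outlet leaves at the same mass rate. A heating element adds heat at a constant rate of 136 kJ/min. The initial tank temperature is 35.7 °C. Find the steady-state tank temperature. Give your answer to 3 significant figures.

16.3 °C

M c_p dT/dt = ṁ c_p (T_in − T) + Q̇.
At steady state dT/dt = 0 ⇒ T_ss = T_in + Q̇/(ṁ c_p) = 11.3 + 136/(9.25·2.95) = 16.284 °C.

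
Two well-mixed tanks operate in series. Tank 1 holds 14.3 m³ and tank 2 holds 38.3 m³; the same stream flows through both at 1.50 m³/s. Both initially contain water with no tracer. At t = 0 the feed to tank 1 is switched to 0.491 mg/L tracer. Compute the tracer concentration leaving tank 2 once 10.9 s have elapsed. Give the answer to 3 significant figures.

0.0730 mg/L

Each tank obeys Vᵢ dCᵢ/dt = Q(Cᵢ₋₁ − Cᵢ), so τᵢ = Vᵢ/Q.
τ₁ = 14.3/1.50 = 9.5333 s; τ₂ = 38.3/1.50 = 25.533 s.
Solving the cascade with C₁(0)=C₂(0)=0 gives C₂(t) = C_in[1 − (τ₁ e^(−t/τ₁) − τ₂ e^(−t/τ₂))/(τ₁ − τ₂)].
At t = 10.9: e^(−t/τ₁) = 0.31875, e^(−t/τ₂) = 0.65253.
C₂ = 0.491·[1 − (9.5333·0.31875 − 25.533·0.65253)/(-16.000)] = 0.491·0.14859 = 0.072956 mg/L.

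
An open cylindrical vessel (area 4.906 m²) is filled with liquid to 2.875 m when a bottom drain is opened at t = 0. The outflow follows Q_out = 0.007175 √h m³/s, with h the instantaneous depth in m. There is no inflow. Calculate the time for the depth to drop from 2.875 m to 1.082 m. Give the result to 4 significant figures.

Unsteady balance on liquid volume: A dh/dt = −0.007175 √h.
This is separable: 2 d(√h)/dt = −0.007175/A, so √h = √h₀ − (0.007175/(2A)) t.
t = 2A(√h₀ − √h)/0.007175 = 2·4.906·(√2.875 − √1.082)/0.007175
  = 9.81200 × (1.69558 − 1.04019) / 0.007175 = 896.263 s.

896.3 s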